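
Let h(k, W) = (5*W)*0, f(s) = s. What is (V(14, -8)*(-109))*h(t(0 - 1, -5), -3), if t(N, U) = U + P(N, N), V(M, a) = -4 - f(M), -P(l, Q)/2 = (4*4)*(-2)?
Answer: 0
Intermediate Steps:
P(l, Q) = 64 (P(l, Q) = -2*4*4*(-2) = -32*(-2) = -2*(-32) = 64)
V(M, a) = -4 - M
t(N, U) = 64 + U (t(N, U) = U + 64 = 64 + U)
h(k, W) = 0
(V(14, -8)*(-109))*h(t(0 - 1, -5), -3) = ((-4 - 1*14)*(-109))*0 = ((-4 - 14)*(-109))*0 = -18*(-109)*0 = 1962*0 = 0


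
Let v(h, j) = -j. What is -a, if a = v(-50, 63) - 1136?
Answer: 1199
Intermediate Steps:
a = -1199 (a = -1*63 - 1136 = -63 - 1136 = -1199)
-a = -1*(-1199) = 1199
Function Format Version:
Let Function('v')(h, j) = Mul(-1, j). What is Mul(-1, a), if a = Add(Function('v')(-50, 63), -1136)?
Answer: 1199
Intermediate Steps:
a = -1199 (a = Add(Mul(-1, 63), -1136) = Add(-63, -1136) = -1199)
Mul(-1, a) = Mul(-1, -1199) = 1199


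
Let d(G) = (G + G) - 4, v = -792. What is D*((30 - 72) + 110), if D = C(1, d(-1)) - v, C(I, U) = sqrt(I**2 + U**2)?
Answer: 53856 + 68*sqrt(37) ≈ 54270.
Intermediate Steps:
d(G) = -4 + 2*G (d(G) = 2*G - 4 = -4 + 2*G)
D = 792 + sqrt(37) (D = sqrt(1**2 + (-4 + 2*(-1))**2) - 1*(-792) = sqrt(1 + (-4 - 2)**2) + 792 = sqrt(1 + (-6)**2) + 792 = sqrt(1 + 36) + 792 = sqrt(37) + 792 = 792 + sqrt(37) ≈ 798.08)
D*((30 - 72) + 110) = (792 + sqrt(37))*((30 - 72) + 110) = (792 + sqrt(37))*(-42 + 110) = (792 + sqrt(37))*68 = 53856 + 68*sqrt(37)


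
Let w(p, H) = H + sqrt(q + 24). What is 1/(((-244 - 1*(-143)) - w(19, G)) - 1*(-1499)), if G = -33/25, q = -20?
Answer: 25/34933 ≈ 0.00071566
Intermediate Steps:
G = -33/25 (G = -33*1/25 = -33/25 ≈ -1.3200)
w(p, H) = 2 + H (w(p, H) = H + sqrt(-20 + 24) = H + sqrt(4) = H + 2 = 2 + H)
1/(((-244 - 1*(-143)) - w(19, G)) - 1*(-1499)) = 1/(((-244 - 1*(-143)) - (2 - 33/25)) - 1*(-1499)) = 1/(((-244 + 143) - 1*17/25) + 1499) = 1/((-101 - 17/25) + 1499) = 1/(-2542/25 + 1499) = 1/(34933/25) = 25/34933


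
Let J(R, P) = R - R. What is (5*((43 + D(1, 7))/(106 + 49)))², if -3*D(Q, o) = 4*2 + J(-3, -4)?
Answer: 14641/8649 ≈ 1.6928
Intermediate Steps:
J(R, P) = 0
D(Q, o) = -8/3 (D(Q, o) = -(4*2 + 0)/3 = -(8 + 0)/3 = -⅓*8 = -8/3)
(5*((43 + D(1, 7))/(106 + 49)))² = (5*((43 - 8/3)/(106 + 49)))² = (5*((121/3)/155))² = (5*((121/3)*(1/155)))² = (5*(121/465))² = (121/93)² = 14641/8649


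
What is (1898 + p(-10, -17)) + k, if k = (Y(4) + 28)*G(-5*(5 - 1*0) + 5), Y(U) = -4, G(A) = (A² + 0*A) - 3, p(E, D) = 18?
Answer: 11444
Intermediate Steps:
G(A) = -3 + A² (G(A) = (A² + 0) - 3 = A² - 3 = -3 + A²)
k = 9528 (k = (-4 + 28)*(-3 + (-5*(5 - 1*0) + 5)²) = 24*(-3 + (-5*(5 + 0) + 5)²) = 24*(-3 + (-5*5 + 5)²) = 24*(-3 + (-25 + 5)²) = 24*(-3 + (-20)²) = 24*(-3 + 400) = 24*397 = 9528)
(1898 + p(-10, -17)) + k = (1898 + 18) + 9528 = 1916 + 9528 = 11444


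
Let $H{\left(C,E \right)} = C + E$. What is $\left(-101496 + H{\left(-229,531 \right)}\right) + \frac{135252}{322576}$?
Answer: $- \frac{8160655123}{80644} \approx -1.0119 \cdot 10^{5}$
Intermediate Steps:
$\left(-101496 + H{\left(-229,531 \right)}\right) + \frac{135252}{322576} = \left(-101496 + \left(-229 + 531\right)\right) + \frac{135252}{322576} = \left(-101496 + 302\right) + 135252 \cdot \frac{1}{322576} = -101194 + \frac{33813}{80644} = - \frac{8160655123}{80644}$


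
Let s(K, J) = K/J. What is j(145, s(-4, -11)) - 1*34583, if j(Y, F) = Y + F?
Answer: -378814/11 ≈ -34438.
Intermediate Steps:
j(Y, F) = F + Y
j(145, s(-4, -11)) - 1*34583 = (-4/(-11) + 145) - 1*34583 = (-4*(-1/11) + 145) - 34583 = (4/11 + 145) - 34583 = 1599/11 - 34583 = -378814/11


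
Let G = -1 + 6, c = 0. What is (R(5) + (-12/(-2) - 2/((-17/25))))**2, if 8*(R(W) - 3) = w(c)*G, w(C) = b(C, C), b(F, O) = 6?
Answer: 1138489/4624 ≈ 246.21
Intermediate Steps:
w(C) = 6
G = 5
R(W) = 27/4 (R(W) = 3 + (6*5)/8 = 3 + (1/8)*30 = 3 + 15/4 = 27/4)
(R(5) + (-12/(-2) - 2/((-17/25))))**2 = (27/4 + (-12/(-2) - 2/((-17/25))))**2 = (27/4 + (-12*(-1/2) - 2/((-17*1/25))))**2 = (27/4 + (6 - 2/(-17/25)))**2 = (27/4 + (6 - 2*(-25/17)))**2 = (27/4 + (6 + 50/17))**2 = (27/4 + 152/17)**2 = (1067/68)**2 = 1138489/4624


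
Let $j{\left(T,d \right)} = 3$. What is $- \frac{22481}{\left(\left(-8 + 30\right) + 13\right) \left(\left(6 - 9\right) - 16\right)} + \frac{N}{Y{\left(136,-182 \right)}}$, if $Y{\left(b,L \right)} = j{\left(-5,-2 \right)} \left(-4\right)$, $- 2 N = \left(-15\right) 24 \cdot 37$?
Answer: $- \frac{346594}{665} \approx -521.19$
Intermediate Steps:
$N = 6660$ ($N = - \frac{\left(-15\right) 24 \cdot 37}{2} = - \frac{\left(-360\right) 37}{2} = \left(- \frac{1}{2}\right) \left(-13320\right) = 6660$)
$Y{\left(b,L \right)} = -12$ ($Y{\left(b,L \right)} = 3 \left(-4\right) = -12$)
$- \frac{22481}{\left(\left(-8 + 30\right) + 13\right) \left(\left(6 - 9\right) - 16\right)} + \frac{N}{Y{\left(136,-182 \right)}} = - \frac{22481}{\left(\left(-8 + 30\right) + 13\right) \left(\left(6 - 9\right) - 16\right)} + \frac{6660}{-12} = - \frac{22481}{\left(22 + 13\right) \left(-3 - 16\right)} + 6660 \left(- \frac{1}{12}\right) = - \frac{22481}{35 \left(-19\right)} - 555 = - \frac{22481}{-665} - 555 = \left(-22481\right) \left(- \frac{1}{665}\right) - 555 = \frac{22481}{665} - 555 = - \frac{346594}{665}$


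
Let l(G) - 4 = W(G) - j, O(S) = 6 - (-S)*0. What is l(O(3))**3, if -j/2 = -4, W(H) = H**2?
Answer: 32768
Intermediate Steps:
j = 8 (j = -2*(-4) = 8)
O(S) = 6 (O(S) = 6 - 1*0 = 6 + 0 = 6)
l(G) = -4 + G**2 (l(G) = 4 + (G**2 - 1*8) = 4 + (G**2 - 8) = 4 + (-8 + G**2) = -4 + G**2)
l(O(3))**3 = (-4 + 6**2)**3 = (-4 + 36)**3 = 32**3 = 32768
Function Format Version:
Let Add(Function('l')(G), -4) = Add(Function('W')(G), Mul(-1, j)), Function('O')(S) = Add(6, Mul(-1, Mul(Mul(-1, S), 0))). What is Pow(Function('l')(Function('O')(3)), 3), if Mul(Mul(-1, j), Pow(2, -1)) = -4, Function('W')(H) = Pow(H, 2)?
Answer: 32768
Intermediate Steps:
j = 8 (j = Mul(-2, -4) = 8)
Function('O')(S) = 6 (Function('O')(S) = Add(6, Mul(-1, 0)) = Add(6, 0) = 6)
Function('l')(G) = Add(-4, Pow(G, 2)) (Function('l')(G) = Add(4, Add(Pow(G, 2), Mul(-1, 8))) = Add(4, Add(Pow(G, 2), -8)) = Add(4, Add(-8, Pow(G, 2))) = Add(-4, Pow(G, 2)))
Pow(Function('l')(Function('O')(3)), 3) = Pow(Add(-4, Pow(6, 2)), 3) = Pow(Add(-4, 36), 3) = Pow(32, 3) = 32768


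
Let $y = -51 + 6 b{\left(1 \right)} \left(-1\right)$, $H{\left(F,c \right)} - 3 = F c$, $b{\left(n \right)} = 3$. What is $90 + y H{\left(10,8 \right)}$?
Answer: $-5637$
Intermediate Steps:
$H{\left(F,c \right)} = 3 + F c$
$y = -69$ ($y = -51 + 6 \cdot 3 \left(-1\right) = -51 + 18 \left(-1\right) = -51 - 18 = -69$)
$90 + y H{\left(10,8 \right)} = 90 - 69 \left(3 + 10 \cdot 8\right) = 90 - 69 \left(3 + 80\right) = 90 - 5727 = -5637$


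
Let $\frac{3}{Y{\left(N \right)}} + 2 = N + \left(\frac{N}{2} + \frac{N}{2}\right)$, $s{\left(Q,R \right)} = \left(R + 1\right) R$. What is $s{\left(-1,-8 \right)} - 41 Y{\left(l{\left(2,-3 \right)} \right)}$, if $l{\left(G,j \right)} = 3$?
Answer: $\frac{101}{4} \approx 25.25$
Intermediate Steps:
$s{\left(Q,R \right)} = R \left(1 + R\right)$ ($s{\left(Q,R \right)} = \left(1 + R\right) R = R \left(1 + R\right)$)
$Y{\left(N \right)} = \frac{3}{-2 + 2 N}$ ($Y{\left(N \right)} = \frac{3}{-2 + \left(N + \left(\frac{N}{2} + \frac{N}{2}\right)\right)} = \frac{3}{-2 + \left(N + N\right)} = \frac{3}{-2 + 2 N}$)
$s{\left(-1,-8 \right)} - 41 Y{\left(l{\left(2,-3 \right)} \right)} = - 8 \left(1 - 8\right) - 41 \frac{3}{2 \left(-1 + 3\right)} = \left(-8\right) \left(-7\right) - 41 \frac{3}{2 \cdot 2} = 56 - 41 \cdot \frac{3}{2} \cdot \frac{1}{2} = 56 - \frac{123}{4} = \frac{101}{4}$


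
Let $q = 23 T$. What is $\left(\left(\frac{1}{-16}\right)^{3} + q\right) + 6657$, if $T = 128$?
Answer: $\frac{39325695}{4096} \approx 9601.0$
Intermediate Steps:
$q = 2944$ ($q = 23 \cdot 128 = 2944$)
$\left(\left(\frac{1}{-16}\right)^{3} + q\right) + 6657 = \left(\left(\frac{1}{-16}\right)^{3} + 2944\right) + 6657 = \left(\left(- \frac{1}{16}\right)^{3} + 2944\right) + 6657 = \left(- \frac{1}{4096} + 2944\right) + 6657 = \frac{12058623}{4096} + 6657 = \frac{39325695}{4096}$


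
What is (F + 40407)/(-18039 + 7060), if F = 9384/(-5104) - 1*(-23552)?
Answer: -40804669/7004602 ≈ -5.8254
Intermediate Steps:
F = 15025003/638 (F = 9384*(-1/5104) + 23552 = -1173/638 + 23552 = 15025003/638 ≈ 23550.)
(F + 40407)/(-18039 + 7060) = (15025003/638 + 40407)/(-18039 + 7060) = (40804669/638)/(-10979) = (40804669/638)*(-1/10979) = -40804669/7004602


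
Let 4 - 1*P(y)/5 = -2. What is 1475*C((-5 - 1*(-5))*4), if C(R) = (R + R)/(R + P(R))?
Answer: 0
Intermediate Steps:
P(y) = 30 (P(y) = 20 - 5*(-2) = 20 + 10 = 30)
C(R) = 2*R/(30 + R) (C(R) = (R + R)/(R + 30) = (2*R)/(30 + R) = 2*R/(30 + R))
1475*C((-5 - 1*(-5))*4) = 1475*(2*((-5 - 1*(-5))*4)/(30 + (-5 - 1*(-5))*4)) = 1475*(2*((-5 + 5)*4)/(30 + (-5 + 5)*4)) = 1475*(2*(0*4)/(30 + 0*4)) = 1475*(2*0/(30 + 0)) = 1475*(2*0/30) = 1475*(2*0*(1/30)) = 1475*0 = 0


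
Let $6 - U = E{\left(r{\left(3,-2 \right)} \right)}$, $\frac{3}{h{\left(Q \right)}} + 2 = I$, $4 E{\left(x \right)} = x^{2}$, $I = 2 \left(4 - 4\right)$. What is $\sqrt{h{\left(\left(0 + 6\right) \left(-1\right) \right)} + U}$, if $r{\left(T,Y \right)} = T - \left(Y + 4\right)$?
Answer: $\frac{\sqrt{17}}{2} \approx 2.0616$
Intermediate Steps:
$I = 0$ ($I = 2 \cdot 0 = 0$)
$r{\left(T,Y \right)} = -4 + T - Y$ ($r{\left(T,Y \right)} = T - \left(4 + Y\right) = -4 + T - Y$)
$E{\left(x \right)} = \frac{x^{2}}{4}$
$h{\left(Q \right)} = - \frac{3}{2}$ ($h{\left(Q \right)} = \frac{3}{-2 + 0} = \frac{3}{-2} = 3 \left(- \frac{1}{2}\right) = - \frac{3}{2}$)
$U = \frac{23}{4}$ ($U = 6 - \frac{\left(-4 + 3 - -2\right)^{2}}{4} = 6 - \frac{\left(-4 + 3 + 2\right)^{2}}{4} = 6 - \frac{1^{2}}{4} = 6 - \frac{1}{4} \cdot 1 = 6 - \frac{1}{4} = \frac{23}{4} \approx 5.75$)
$\sqrt{h{\left(\left(0 + 6\right) \left(-1\right) \right)} + U} = \sqrt{- \frac{3}{2} + \frac{23}{4}} = \sqrt{\frac{17}{4}} = \frac{\sqrt{17}}{2}$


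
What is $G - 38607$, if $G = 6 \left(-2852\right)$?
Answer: $-55719$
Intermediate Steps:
$G = -17112$
$G - 38607 = -17112 - 38607 = -55719$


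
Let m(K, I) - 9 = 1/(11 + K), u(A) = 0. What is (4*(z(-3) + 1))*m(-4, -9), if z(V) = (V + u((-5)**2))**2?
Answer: 2560/7 ≈ 365.71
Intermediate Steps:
z(V) = V**2 (z(V) = (V + 0)**2 = V**2)
m(K, I) = 9 + 1/(11 + K)
(4*(z(-3) + 1))*m(-4, -9) = (4*((-3)**2 + 1))*((100 + 9*(-4))/(11 - 4)) = (4*(9 + 1))*((100 - 36)/7) = (4*10)*((1/7)*64) = 40*(64/7) = 2560/7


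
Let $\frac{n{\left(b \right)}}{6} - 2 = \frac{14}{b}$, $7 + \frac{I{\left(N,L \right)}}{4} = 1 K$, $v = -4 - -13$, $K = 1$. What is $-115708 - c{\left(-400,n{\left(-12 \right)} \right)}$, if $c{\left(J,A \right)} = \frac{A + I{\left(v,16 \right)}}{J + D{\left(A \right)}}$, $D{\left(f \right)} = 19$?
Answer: $- \frac{44084767}{381} \approx -1.1571 \cdot 10^{5}$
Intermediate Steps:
$v = 9$ ($v = -4 + 13 = 9$)
$I{\left(N,L \right)} = -24$ ($I{\left(N,L \right)} = -28 + 4 \cdot 1 \cdot 1 = -28 + 4 \cdot 1 = -28 + 4 = -24$)
$n{\left(b \right)} = 12 + \frac{84}{b}$ ($n{\left(b \right)} = 12 + 6 \frac{14}{b} = 12 + \frac{84}{b}$)
$c{\left(J,A \right)} = \frac{-24 + A}{19 + J}$ ($c{\left(J,A \right)} = \frac{A - 24}{J + 19} = \frac{-24 + A}{19 + J}$)
$-115708 - c{\left(-400,n{\left(-12 \right)} \right)} = -115708 - \frac{-24 + \left(12 + \frac{84}{-12}\right)}{19 - 400} = -115708 - \frac{-24 + \left(12 + 84 \left(- \frac{1}{12}\right)\right)}{-381} = -115708 - - \frac{-24 + \left(12 - 7\right)}{381} = -115708 - - \frac{-24 + 5}{381} = -115708 - \left(- \frac{1}{381}\right) \left(-19\right) = -115708 - \frac{19}{381} = - \frac{44084767}{381}$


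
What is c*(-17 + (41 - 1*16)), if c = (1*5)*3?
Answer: 120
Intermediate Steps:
c = 15 (c = 5*3 = 15)
c*(-17 + (41 - 1*16)) = 15*(-17 + (41 - 1*16)) = 15*(-17 + (41 - 16)) = 15*(-17 + 25) = 15*8 = 120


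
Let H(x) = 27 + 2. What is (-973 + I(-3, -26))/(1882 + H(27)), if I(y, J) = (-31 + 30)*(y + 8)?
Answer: -326/637 ≈ -0.51177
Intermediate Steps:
H(x) = 29
I(y, J) = -8 - y (I(y, J) = -(8 + y) = -8 - y)
(-973 + I(-3, -26))/(1882 + H(27)) = (-973 + (-8 - 1*(-3)))/(1882 + 29) = (-973 + (-8 + 3))/1911 = (-973 - 5)*(1/1911) = -978*1/1911 = -326/637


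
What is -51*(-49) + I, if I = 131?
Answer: 2630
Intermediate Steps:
-51*(-49) + I = -51*(-49) + 131 = 2499 + 131 = 2630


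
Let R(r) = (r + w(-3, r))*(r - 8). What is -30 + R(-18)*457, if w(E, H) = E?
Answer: 249492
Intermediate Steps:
R(r) = (-8 + r)*(-3 + r) (R(r) = (r - 3)*(r - 8) = (-3 + r)*(-8 + r) = (-8 + r)*(-3 + r))
-30 + R(-18)*457 = -30 + (24 + (-18)² - 11*(-18))*457 = -30 + (24 + 324 + 198)*457 = -30 + 546*457 = -30 + 249522 = 249492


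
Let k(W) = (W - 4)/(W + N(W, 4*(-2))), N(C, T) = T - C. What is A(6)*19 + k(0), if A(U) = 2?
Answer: 77/2 ≈ 38.500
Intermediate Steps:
k(W) = ½ - W/8 (k(W) = (W - 4)/(W + (4*(-2) - W)) = (-4 + W)/(W + (-8 - W)) = (-4 + W)/(-8) = (-4 + W)*(-⅛) = ½ - W/8)
A(6)*19 + k(0) = 2*19 + (½ - ⅛*0) = 38 + (½ + 0) = 38 + ½ = 77/2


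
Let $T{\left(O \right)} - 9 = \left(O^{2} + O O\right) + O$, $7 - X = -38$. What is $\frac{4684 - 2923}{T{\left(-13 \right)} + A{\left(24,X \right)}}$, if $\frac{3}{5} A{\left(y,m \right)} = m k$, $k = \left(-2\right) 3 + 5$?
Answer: $\frac{1761}{259} \approx 6.7992$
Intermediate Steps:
$X = 45$ ($X = 7 - -38 = 7 + 38 = 45$)
$k = -1$ ($k = -6 + 5 = -1$)
$T{\left(O \right)} = 9 + O + 2 O^{2}$ ($T{\left(O \right)} = 9 + \left(\left(O^{2} + O O\right) + O\right) = 9 + \left(\left(O^{2} + O^{2}\right) + O\right) = 9 + \left(2 O^{2} + O\right) = 9 + \left(O + 2 O^{2}\right) = 9 + O + 2 O^{2}$)
$A{\left(y,m \right)} = - \frac{5 m}{3}$ ($A{\left(y,m \right)} = \frac{5 m \left(-1\right)}{3} = \frac{5 \left(- m\right)}{3} = - \frac{5 m}{3}$)
$\frac{4684 - 2923}{T{\left(-13 \right)} + A{\left(24,X \right)}} = \frac{4684 - 2923}{\left(9 - 13 + 2 \left(-13\right)^{2}\right) - 75} = \frac{1761}{\left(9 - 13 + 2 \cdot 169\right) - 75} = \frac{1761}{\left(9 - 13 + 338\right) - 75} = \frac{1761}{334 - 75} = \frac{1761}{259}$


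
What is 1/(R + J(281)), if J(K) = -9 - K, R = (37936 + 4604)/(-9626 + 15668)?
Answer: -1007/284940 ≈ -0.0035341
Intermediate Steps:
R = 7090/1007 (R = 42540/6042 = 42540*(1/6042) = 7090/1007 ≈ 7.0407)
1/(R + J(281)) = 1/(7090/1007 + (-9 - 1*281)) = 1/(7090/1007 + (-9 - 281)) = 1/(7090/1007 - 290) = 1/(-284940/1007) = -1007/284940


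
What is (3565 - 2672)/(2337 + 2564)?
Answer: 893/4901 ≈ 0.18221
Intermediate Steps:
(3565 - 2672)/(2337 + 2564) = 893/4901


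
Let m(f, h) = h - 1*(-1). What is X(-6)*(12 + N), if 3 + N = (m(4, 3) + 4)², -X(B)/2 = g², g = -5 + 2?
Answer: -1314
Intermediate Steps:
m(f, h) = 1 + h (m(f, h) = h + 1 = 1 + h)
g = -3
X(B) = -18 (X(B) = -2*(-3)² = -2*9 = -18)
N = 61 (N = -3 + ((1 + 3) + 4)² = -3 + (4 + 4)² = -3 + 8² = -3 + 64 = 61)
X(-6)*(12 + N) = -18*(12 + 61) = -18*73 = -1314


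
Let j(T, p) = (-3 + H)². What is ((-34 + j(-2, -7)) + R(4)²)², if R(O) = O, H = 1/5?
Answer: 64516/625 ≈ 103.23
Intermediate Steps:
H = ⅕ ≈ 0.20000
j(T, p) = 196/25 (j(T, p) = (-3 + ⅕)² = (-14/5)² = 196/25)
((-34 + j(-2, -7)) + R(4)²)² = ((-34 + 196/25) + 4²)² = (-654/25 + 16)² = (-254/25)² = 64516/625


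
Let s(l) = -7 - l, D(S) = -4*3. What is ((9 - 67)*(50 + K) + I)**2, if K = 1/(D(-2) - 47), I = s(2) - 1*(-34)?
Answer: 28752967489/3481 ≈ 8.2600e+6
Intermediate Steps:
D(S) = -12
I = 25 (I = (-7 - 1*2) - 1*(-34) = (-7 - 2) + 34 = -9 + 34 = 25)
K = -1/59 (K = 1/(-12 - 47) = 1/(-59) = -1/59 ≈ -0.016949)
((9 - 67)*(50 + K) + I)**2 = ((9 - 67)*(50 - 1/59) + 25)**2 = (-58*2949/59 + 25)**2 = (-171042/59 + 25)**2 = (-169567/59)**2 = 28752967489/3481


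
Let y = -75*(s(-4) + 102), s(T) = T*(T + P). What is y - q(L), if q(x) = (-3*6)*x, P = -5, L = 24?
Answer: -9918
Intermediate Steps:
s(T) = T*(-5 + T) (s(T) = T*(T - 5) = T*(-5 + T))
q(x) = -18*x
y = -10350 (y = -75*(-4*(-5 - 4) + 102) = -75*(-4*(-9) + 102) = -75*(36 + 102) = -75*138 = -10350)
y - q(L) = -10350 - (-18)*24 = -10350 - 1*(-432) = -10350 + 432 = -9918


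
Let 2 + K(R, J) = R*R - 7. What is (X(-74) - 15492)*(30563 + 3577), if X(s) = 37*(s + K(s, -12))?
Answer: 6283432860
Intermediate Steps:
K(R, J) = -9 + R² (K(R, J) = -2 + (R*R - 7) = -2 + (R² - 7) = -2 + (-7 + R²) = -9 + R²)
X(s) = -333 + 37*s + 37*s² (X(s) = 37*(s + (-9 + s²)) = 37*(-9 + s + s²) = -333 + 37*s + 37*s²)
(X(-74) - 15492)*(30563 + 3577) = ((-333 + 37*(-74) + 37*(-74)²) - 15492)*(30563 + 3577) = ((-333 - 2738 + 37*5476) - 15492)*34140 = ((-333 - 2738 + 202612) - 15492)*34140 = (199541 - 15492)*34140 = 184049*34140 = 6283432860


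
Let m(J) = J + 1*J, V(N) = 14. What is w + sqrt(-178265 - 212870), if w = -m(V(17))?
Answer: -28 + I*sqrt(391135) ≈ -28.0 + 625.41*I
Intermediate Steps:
m(J) = 2*J (m(J) = J + J = 2*J)
w = -28 (w = -2*14 = -1*28 = -28)
w + sqrt(-178265 - 212870) = -28 + sqrt(-178265 - 212870) = -28 + sqrt(-391135) = -28 + I*sqrt(391135)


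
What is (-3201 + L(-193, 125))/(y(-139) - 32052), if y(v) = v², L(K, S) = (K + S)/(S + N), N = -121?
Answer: 3218/12731 ≈ 0.25277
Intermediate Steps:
L(K, S) = (K + S)/(-121 + S) (L(K, S) = (K + S)/(S - 121) = (K + S)/(-121 + S))
(-3201 + L(-193, 125))/(y(-139) - 32052) = (-3201 + (-193 + 125)/(-121 + 125))/((-139)² - 32052) = (-3201 - 68/4)/(19321 - 32052) = (-3201 + (¼)*(-68))/(-12731) = (-3201 - 17)*(-1/12731) = -3218*(-1/12731) = 3218/12731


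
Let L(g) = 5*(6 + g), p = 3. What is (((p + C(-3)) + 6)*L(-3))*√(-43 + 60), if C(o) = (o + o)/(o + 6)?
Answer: 105*√17 ≈ 432.93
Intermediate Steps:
C(o) = 2*o/(6 + o) (C(o) = (2*o)/(6 + o) = 2*o/(6 + o))
L(g) = 30 + 5*g
(((p + C(-3)) + 6)*L(-3))*√(-43 + 60) = (((3 + 2*(-3)/(6 - 3)) + 6)*(30 + 5*(-3)))*√(-43 + 60) = (((3 + 2*(-3)/3) + 6)*(30 - 15))*√17 = (((3 + 2*(-3)*(⅓)) + 6)*15)*√17 = (((3 - 2) + 6)*15)*√17 = ((1 + 6)*15)*√17 = (7*15)*√17 = 105*√17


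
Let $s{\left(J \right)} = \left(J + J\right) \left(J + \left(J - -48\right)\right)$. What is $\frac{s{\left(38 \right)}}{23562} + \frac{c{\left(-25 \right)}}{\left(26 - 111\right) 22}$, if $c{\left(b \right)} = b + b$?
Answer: $\frac{457}{1071} \approx 0.4267$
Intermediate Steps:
$c{\left(b \right)} = 2 b$
$s{\left(J \right)} = 2 J \left(48 + 2 J\right)$ ($s{\left(J \right)} = 2 J \left(J + \left(J + 48\right)\right) = 2 J \left(J + \left(48 + J\right)\right) = 2 J \left(48 + 2 J\right)$)
$\frac{s{\left(38 \right)}}{23562} + \frac{c{\left(-25 \right)}}{\left(26 - 111\right) 22} = \frac{4 \cdot 38 \left(24 + 38\right)}{23562} + \frac{2 \left(-25\right)}{\left(26 - 111\right) 22} = 4 \cdot 38 \cdot 62 \cdot \frac{1}{23562} - \frac{50}{\left(-85\right) 22} = 9424 \cdot \frac{1}{23562} - \frac{50}{-1870} = \frac{4712}{11781} - - \frac{5}{187} = \frac{4712}{11781} + \frac{5}{187} = \frac{457}{1071}$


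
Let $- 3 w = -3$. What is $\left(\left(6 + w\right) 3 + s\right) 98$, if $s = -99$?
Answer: $-7644$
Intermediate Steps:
$w = 1$ ($w = \left(- \frac{1}{3}\right) \left(-3\right) = 1$)
$\left(\left(6 + w\right) 3 + s\right) 98 = \left(\left(6 + 1\right) 3 - 99\right) 98 = \left(7 \cdot 3 - 99\right) 98 = \left(21 - 99\right) 98 = \left(-78\right) 98 = -7644$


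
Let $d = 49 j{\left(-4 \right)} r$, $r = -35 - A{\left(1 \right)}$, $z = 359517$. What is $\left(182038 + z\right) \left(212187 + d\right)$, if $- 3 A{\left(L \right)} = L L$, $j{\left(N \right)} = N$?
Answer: $\frac{355771849475}{3} \approx 1.1859 \cdot 10^{11}$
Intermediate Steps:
$A{\left(L \right)} = - \frac{L^{2}}{3}$ ($A{\left(L \right)} = - \frac{L L}{3} = - \frac{L^{2}}{3}$)
$r = - \frac{104}{3}$ ($r = -35 - - \frac{1^{2}}{3} = -35 - \left(- \frac{1}{3}\right) 1 = -35 - - \frac{1}{3} = -35 + \frac{1}{3} = - \frac{104}{3} \approx -34.667$)
$d = \frac{20384}{3}$ ($d = 49 \left(-4\right) \left(- \frac{104}{3}\right) = \left(-196\right) \left(- \frac{104}{3}\right) = \frac{20384}{3} \approx 6794.7$)
$\left(182038 + z\right) \left(212187 + d\right) = \left(182038 + 359517\right) \left(212187 + \frac{20384}{3}\right) = 541555 \cdot \frac{656945}{3} = \frac{355771849475}{3}$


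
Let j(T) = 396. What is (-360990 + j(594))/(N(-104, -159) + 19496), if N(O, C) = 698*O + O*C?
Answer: 180297/18280 ≈ 9.8631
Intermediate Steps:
N(O, C) = 698*O + C*O
(-360990 + j(594))/(N(-104, -159) + 19496) = (-360990 + 396)/(-104*(698 - 159) + 19496) = -360594/(-104*539 + 19496) = -360594/(-56056 + 19496) = -360594/(-36560) = -360594*(-1/36560) = 180297/18280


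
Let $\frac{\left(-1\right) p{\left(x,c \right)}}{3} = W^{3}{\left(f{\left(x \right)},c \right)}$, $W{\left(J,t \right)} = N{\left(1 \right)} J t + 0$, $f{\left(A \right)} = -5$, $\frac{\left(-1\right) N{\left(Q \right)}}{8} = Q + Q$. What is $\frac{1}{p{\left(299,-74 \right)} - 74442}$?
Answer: $\frac{1}{622423989558} \approx 1.6066 \cdot 10^{-12}$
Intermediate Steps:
$N{\left(Q \right)} = - 16 Q$ ($N{\left(Q \right)} = - 8 \left(Q + Q\right) = - 8 \cdot 2 Q = - 16 Q$)
$W{\left(J,t \right)} = - 16 J t$ ($W{\left(J,t \right)} = \left(-16\right) 1 J t + 0 = - 16 J t + 0 = - 16 J t$)
$p{\left(x,c \right)} = - 1536000 c^{3}$ ($p{\left(x,c \right)} = - 3 \left(\left(-16\right) \left(-5\right) c\right)^{3} = - 3 \left(80 c\right)^{3} = - 3 \cdot 512000 c^{3} = - 1536000 c^{3}$)
$\frac{1}{p{\left(299,-74 \right)} - 74442} = \frac{1}{- 1536000 \left(-74\right)^{3} - 74442} = \frac{1}{\left(-1536000\right) \left(-405224\right) - 74442} = \frac{1}{622424064000 - 74442} = \frac{1}{622423989558}$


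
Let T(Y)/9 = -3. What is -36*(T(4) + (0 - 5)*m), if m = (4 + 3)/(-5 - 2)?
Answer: 792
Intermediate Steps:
T(Y) = -27 (T(Y) = 9*(-3) = -27)
m = -1 (m = 7/(-7) = 7*(-1/7) = -1)
-36*(T(4) + (0 - 5)*m) = -36*(-27 + (0 - 5)*(-1)) = -36*(-27 - 5*(-1)) = -36*(-27 + 5) = -36*(-22) = 792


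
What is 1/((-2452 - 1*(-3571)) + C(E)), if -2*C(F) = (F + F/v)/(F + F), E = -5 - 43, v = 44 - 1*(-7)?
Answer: 51/57056 ≈ 0.00089386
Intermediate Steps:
v = 51 (v = 44 + 7 = 51)
E = -48
C(F) = -13/51 (C(F) = -(F + F/51)/(2*(F + F)) = -(F + F*(1/51))/(2*(2*F)) = -(F + F/51)*1/(2*F)/2 = -52*F/51*1/(2*F)/2 = -1/2*26/51 = -13/51)
1/((-2452 - 1*(-3571)) + C(E)) = 1/((-2452 - 1*(-3571)) - 13/51) = 1/((-2452 + 3571) - 13/51) = 1/(1119 - 13/51) = 1/(57056/51) = 51/57056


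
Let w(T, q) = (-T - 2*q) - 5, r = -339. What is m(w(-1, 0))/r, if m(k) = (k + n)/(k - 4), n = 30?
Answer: 13/1356 ≈ 0.0095870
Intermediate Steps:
w(T, q) = -5 - T - 2*q
m(k) = (30 + k)/(-4 + k) (m(k) = (k + 30)/(k - 4) = (30 + k)/(-4 + k))
m(w(-1, 0))/r = ((30 + (-5 - 1*(-1) - 2*0))/(-4 + (-5 - 1*(-1) - 2*0)))/(-339) = ((30 + (-5 + 1 + 0))/(-4 + (-5 + 1 + 0)))*(-1/339) = ((30 - 4)/(-4 - 4))*(-1/339) = (26/(-8))*(-1/339) = -⅛*26*(-1/339) = -13/4*(-1/339) = 13/1356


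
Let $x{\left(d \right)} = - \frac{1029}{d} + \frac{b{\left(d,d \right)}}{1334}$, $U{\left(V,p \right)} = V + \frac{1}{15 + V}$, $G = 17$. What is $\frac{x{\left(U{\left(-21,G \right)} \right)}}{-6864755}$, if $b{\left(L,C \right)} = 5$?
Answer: $- \frac{8236751}{1163013062590} \approx -7.0822 \cdot 10^{-6}$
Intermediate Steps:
$x{\left(d \right)} = \frac{5}{1334} - \frac{1029}{d}$ ($x{\left(d \right)} = - \frac{1029}{d} + \frac{5}{1334} = \frac{5}{1334} - \frac{1029}{d}$)
$\frac{x{\left(U{\left(-21,G \right)} \right)}}{-6864755} = \frac{\frac{5}{1334} - \frac{1029}{\frac{1}{15 - 21} \left(1 + \left(-21\right)^{2} + 15 \left(-21\right)\right)}}{-6864755} = \left(\frac{5}{1334} - \frac{1029}{\frac{1}{-6} \left(1 + 441 - 315\right)}\right) \left(- \frac{1}{6864755}\right) = \left(\frac{5}{1334} - \frac{1029}{\left(- \frac{1}{6}\right) 127}\right) \left(- \frac{1}{6864755}\right) = \left(\frac{5}{1334} - \frac{1029}{- \frac{127}{6}}\right) \left(- \frac{1}{6864755}\right) = \left(\frac{5}{1334} - - \frac{6174}{127}\right) \left(- \frac{1}{6864755}\right) = \left(\frac{5}{1334} + \frac{6174}{127}\right) \left(- \frac{1}{6864755}\right) = \frac{8236751}{169418} \left(- \frac{1}{6864755}\right) = - \frac{8236751}{1163013062590}$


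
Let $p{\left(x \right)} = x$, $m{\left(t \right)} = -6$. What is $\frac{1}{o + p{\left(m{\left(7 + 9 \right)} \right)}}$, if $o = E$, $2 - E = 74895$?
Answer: $- \frac{1}{74899} \approx -1.3351 \cdot 10^{-5}$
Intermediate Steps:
$E = -74893$ ($E = 2 - 74895 = -74893$)
$o = -74893$
$\frac{1}{o + p{\left(m{\left(7 + 9 \right)} \right)}} = \frac{1}{-74893 - 6} = \frac{1}{-74899} = - \frac{1}{74899}$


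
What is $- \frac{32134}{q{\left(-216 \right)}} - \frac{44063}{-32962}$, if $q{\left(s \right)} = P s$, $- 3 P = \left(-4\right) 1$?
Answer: $\frac{267972763}{2373264} \approx 112.91$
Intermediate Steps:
$P = \frac{4}{3}$ ($P = - \frac{\left(-4\right) 1}{3} = \left(- \frac{1}{3}\right) \left(-4\right) = \frac{4}{3} \approx 1.3333$)
$q{\left(s \right)} = \frac{4 s}{3}$
$- \frac{32134}{q{\left(-216 \right)}} - \frac{44063}{-32962} = - \frac{32134}{\frac{4}{3} \left(-216\right)} - \frac{44063}{-32962} = - \frac{32134}{-288} - - \frac{44063}{32962} = \left(-32134\right) \left(- \frac{1}{288}\right) + \frac{44063}{32962} = \frac{16067}{144} + \frac{44063}{32962} = \frac{267972763}{2373264}$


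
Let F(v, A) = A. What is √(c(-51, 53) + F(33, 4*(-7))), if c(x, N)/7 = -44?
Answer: 4*I*√21 ≈ 18.33*I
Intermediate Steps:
c(x, N) = -308 (c(x, N) = 7*(-44) = -308)
√(c(-51, 53) + F(33, 4*(-7))) = √(-308 + 4*(-7)) = √(-308 - 28) = √(-336) = 4*I*√21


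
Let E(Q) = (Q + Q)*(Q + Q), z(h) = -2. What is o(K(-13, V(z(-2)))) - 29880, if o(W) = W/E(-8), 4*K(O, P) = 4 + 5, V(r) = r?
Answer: -30597111/1024 ≈ -29880.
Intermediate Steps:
K(O, P) = 9/4 (K(O, P) = (4 + 5)/4 = (¼)*9 = 9/4)
E(Q) = 4*Q² (E(Q) = (2*Q)*(2*Q) = 4*Q²)
o(W) = W/256 (o(W) = W/((4*(-8)²)) = W/((4*64)) = W/256)
o(K(-13, V(z(-2)))) - 29880 = (1/256)*(9/4) - 29880 = 9/1024 - 29880 = -30597111/1024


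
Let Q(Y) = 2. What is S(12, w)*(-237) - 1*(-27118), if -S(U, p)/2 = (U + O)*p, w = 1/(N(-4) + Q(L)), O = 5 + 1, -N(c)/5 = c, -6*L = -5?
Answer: 302564/11 ≈ 27506.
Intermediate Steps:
L = ⅚ (L = -⅙*(-5) = ⅚ ≈ 0.83333)
N(c) = -5*c
O = 6
w = 1/22 (w = 1/(-5*(-4) + 2) = 1/(20 + 2) = 1/22 ≈ 0.045455)
S(U, p) = -2*p*(6 + U) (S(U, p) = -2*(U + 6)*p = -2*(6 + U)*p = -2*p*(6 + U))
S(12, w)*(-237) - 1*(-27118) = -2*1/22*(6 + 12)*(-237) - 1*(-27118) = -2*1/22*18*(-237) + 27118 = -18/11*(-237) + 27118 = 4266/11 + 27118 = 302564/11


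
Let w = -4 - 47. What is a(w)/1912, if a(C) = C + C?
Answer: -51/956 ≈ -0.053347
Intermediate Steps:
w = -51
a(C) = 2*C
a(w)/1912 = (2*(-51))/1912 = -102*1/1912 = -51/956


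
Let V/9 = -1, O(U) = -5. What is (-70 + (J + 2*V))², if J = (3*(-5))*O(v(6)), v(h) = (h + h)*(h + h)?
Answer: 169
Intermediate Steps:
v(h) = 4*h² (v(h) = (2*h)*(2*h) = 4*h²)
V = -9 (V = 9*(-1) = -9)
J = 75 (J = (3*(-5))*(-5) = -15*(-5) = 75)
(-70 + (J + 2*V))² = (-70 + (75 + 2*(-9)))² = (-70 + (75 - 18))² = (-70 + 57)² = (-13)² = 169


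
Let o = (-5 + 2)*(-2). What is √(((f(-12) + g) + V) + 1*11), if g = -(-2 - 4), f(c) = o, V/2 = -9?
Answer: √5 ≈ 2.2361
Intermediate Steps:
V = -18 (V = 2*(-9) = -18)
o = 6 (o = -3*(-2) = 6)
f(c) = 6
g = 6 (g = -1*(-6) = 6)
√(((f(-12) + g) + V) + 1*11) = √(((6 + 6) - 18) + 1*11) = √((12 - 18) + 11) = √(-6 + 11) = √5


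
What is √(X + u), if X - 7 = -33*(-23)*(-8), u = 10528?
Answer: √4463 ≈ 66.806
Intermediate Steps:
X = -6065 (X = 7 - 33*(-23)*(-8) = 7 + 759*(-8) = 7 - 6072 = -6065)
√(X + u) = √(-6065 + 10528) = √4463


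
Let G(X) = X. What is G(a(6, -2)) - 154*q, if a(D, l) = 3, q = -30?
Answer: 4623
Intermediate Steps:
G(a(6, -2)) - 154*q = 3 - 154*(-30) = 3 + 4620 = 4623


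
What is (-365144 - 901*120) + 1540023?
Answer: 1066759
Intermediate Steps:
(-365144 - 901*120) + 1540023 = (-365144 - 108120) + 1540023 = -473264 + 1540023 = 1066759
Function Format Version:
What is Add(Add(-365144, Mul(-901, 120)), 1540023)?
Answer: 1066759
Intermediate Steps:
Add(Add(-365144, Mul(-901, 120)), 1540023) = Add(Add(-365144, -108120), 1540023) = Add(-473264, 1540023) = 1066759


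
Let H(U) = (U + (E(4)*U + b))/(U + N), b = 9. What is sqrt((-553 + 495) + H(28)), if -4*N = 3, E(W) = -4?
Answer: I*sqrt(721798)/109 ≈ 7.7944*I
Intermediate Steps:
N = -3/4 (N = -1/4*3 = -3/4 ≈ -0.75000)
H(U) = (9 - 3*U)/(-3/4 + U) (H(U) = (U + (-4*U + 9))/(U - 3/4) = (U + (9 - 4*U))/(-3/4 + U) = (9 - 3*U)/(-3/4 + U))
sqrt((-553 + 495) + H(28)) = sqrt((-553 + 495) + 12*(3 - 1*28)/(-3 + 4*28)) = sqrt(-58 + 12*(3 - 28)/(-3 + 112)) = sqrt(-58 + 12*(-25)/109) = sqrt(-58 + 12*(1/109)*(-25)) = sqrt(-58 - 300/109) = sqrt(-6622/109) = I*sqrt(721798)/109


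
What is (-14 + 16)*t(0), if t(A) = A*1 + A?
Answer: 0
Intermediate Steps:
t(A) = 2*A (t(A) = A + A = 2*A)
(-14 + 16)*t(0) = (-14 + 16)*(2*0) = 2*0 = 0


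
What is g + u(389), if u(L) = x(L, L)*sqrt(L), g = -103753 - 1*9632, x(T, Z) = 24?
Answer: -113385 + 24*sqrt(389) ≈ -1.1291e+5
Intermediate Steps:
g = -113385 (g = -103753 - 9632 = -113385)
u(L) = 24*sqrt(L)
g + u(389) = -113385 + 24*sqrt(389)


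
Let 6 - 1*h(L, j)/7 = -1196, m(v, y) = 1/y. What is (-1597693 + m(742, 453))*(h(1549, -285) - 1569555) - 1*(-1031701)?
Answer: 1129883959413401/453 ≈ 2.4942e+12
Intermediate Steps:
h(L, j) = 8414 (h(L, j) = 42 - 7*(-1196) = 42 + 8372 = 8414)
(-1597693 + m(742, 453))*(h(1549, -285) - 1569555) - 1*(-1031701) = (-1597693 + 1/453)*(8414 - 1569555) - 1*(-1031701) = (-1597693 + 1/453)*(-1561141) + 1031701 = -723754928/453*(-1561141) + 1031701 = 1129883492052848/453 + 1031701 = 1129883959413401/453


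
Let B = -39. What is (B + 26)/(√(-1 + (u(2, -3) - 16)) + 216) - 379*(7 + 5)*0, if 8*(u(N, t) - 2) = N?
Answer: -11232/186683 + 26*I*√59/186683 ≈ -0.060166 + 0.0010698*I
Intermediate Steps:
u(N, t) = 2 + N/8
(B + 26)/(√(-1 + (u(2, -3) - 16)) + 216) - 379*(7 + 5)*0 = (-39 + 26)/(√(-1 + ((2 + (⅛)*2) - 16)) + 216) - 379*(7 + 5)*0 = -13/(√(-1 + ((2 + ¼) - 16)) + 216) - 4548*0 = -13/(√(-1 + (9/4 - 16)) + 216) - 379*0 = -13/(√(-1 - 55/4) + 216) + 0 = -13/(√(-59/4) + 216) + 0 = -13/(I*√59/2 + 216) + 0 = -13/(216 + I*√59/2) + 0 = -13/(216 + I*√59/2)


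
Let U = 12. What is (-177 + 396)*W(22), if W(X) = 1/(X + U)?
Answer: 219/34 ≈ 6.4412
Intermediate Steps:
W(X) = 1/(12 + X) (W(X) = 1/(X + 12) = 1/(12 + X))
(-177 + 396)*W(22) = (-177 + 396)/(12 + 22) = 219/34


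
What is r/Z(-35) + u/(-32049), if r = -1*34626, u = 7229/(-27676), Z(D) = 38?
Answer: -15356425253461/16852774356 ≈ -911.21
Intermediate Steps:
u = -7229/27676 (u = 7229*(-1/27676) = -7229/27676 ≈ -0.26120)
r = -34626
r/Z(-35) + u/(-32049) = -34626/38 - 7229/27676/(-32049) = -34626*1/38 - 7229/27676*(-1/32049) = -17313/19 + 7229/886988124 = -15356425253461/16852774356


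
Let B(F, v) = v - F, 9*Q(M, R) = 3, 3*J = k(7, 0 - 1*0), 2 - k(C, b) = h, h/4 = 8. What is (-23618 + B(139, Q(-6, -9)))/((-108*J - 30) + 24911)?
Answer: -71270/77883 ≈ -0.91509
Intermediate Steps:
h = 32 (h = 4*8 = 32)
k(C, b) = -30 (k(C, b) = 2 - 1*32 = 2 - 32 = -30)
J = -10 (J = (1/3)*(-30) = -10)
Q(M, R) = 1/3 (Q(M, R) = (1/9)*3 = 1/3)
(-23618 + B(139, Q(-6, -9)))/((-108*J - 30) + 24911) = (-23618 + (1/3 - 1*139))/((-108*(-10) - 30) + 24911) = (-23618 + (1/3 - 139))/((1080 - 30) + 24911) = (-23618 - 416/3)/(1050 + 24911) = -71270/3/25961 = -71270/3*1/25961 = -71270/77883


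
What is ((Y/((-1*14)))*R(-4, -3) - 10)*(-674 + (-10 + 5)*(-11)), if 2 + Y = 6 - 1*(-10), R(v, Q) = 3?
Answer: 8047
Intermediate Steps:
Y = 14 (Y = -2 + (6 - 1*(-10)) = -2 + (6 + 10) = -2 + 16 = 14)
((Y/((-1*14)))*R(-4, -3) - 10)*(-674 + (-10 + 5)*(-11)) = ((14/((-1*14)))*3 - 10)*(-674 + (-10 + 5)*(-11)) = ((14/(-14))*3 - 10)*(-674 - 5*(-11)) = ((14*(-1/14))*3 - 10)*(-674 + 55) = (-1*3 - 10)*(-619) = (-3 - 10)*(-619) = -13*(-619) = 8047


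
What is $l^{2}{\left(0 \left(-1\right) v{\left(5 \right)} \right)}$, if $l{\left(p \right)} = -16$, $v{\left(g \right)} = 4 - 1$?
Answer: $256$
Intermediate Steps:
$v{\left(g \right)} = 3$
$l^{2}{\left(0 \left(-1\right) v{\left(5 \right)} \right)} = \left(-16\right)^{2} = 256$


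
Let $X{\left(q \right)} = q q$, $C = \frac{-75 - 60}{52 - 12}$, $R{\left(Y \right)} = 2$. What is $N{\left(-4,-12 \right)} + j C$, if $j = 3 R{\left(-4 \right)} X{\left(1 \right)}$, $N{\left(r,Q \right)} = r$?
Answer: $- \frac{97}{4} \approx -24.25$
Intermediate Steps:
$C = - \frac{27}{8}$ ($C = - \frac{135}{40} = \left(-135\right) \frac{1}{40} = - \frac{27}{8} \approx -3.375$)
$X{\left(q \right)} = q^{2}$
$j = 6$ ($j = 3 \cdot 2 \cdot 1^{2} = 6 \cdot 1 = 6$)
$N{\left(-4,-12 \right)} + j C = -4 + 6 \left(- \frac{27}{8}\right) = -4 - \frac{81}{4} = - \frac{97}{4}$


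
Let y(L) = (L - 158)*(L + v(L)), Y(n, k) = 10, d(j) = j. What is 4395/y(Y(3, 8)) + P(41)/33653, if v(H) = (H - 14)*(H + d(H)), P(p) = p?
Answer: 29665939/69729016 ≈ 0.42545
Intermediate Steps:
v(H) = 2*H*(-14 + H) (v(H) = (H - 14)*(H + H) = (-14 + H)*(2*H) = 2*H*(-14 + H))
y(L) = (-158 + L)*(L + 2*L*(-14 + L)) (y(L) = (L - 158)*(L + 2*L*(-14 + L)) = (-158 + L)*(L + 2*L*(-14 + L)))
4395/y(Y(3, 8)) + P(41)/33653 = 4395/((10*(4266 - 343*10 + 2*10**2))) + 41/33653 = 4395/((10*(4266 - 3430 + 2*100))) + 41*(1/33653) = 4395/((10*(4266 - 3430 + 200))) + 41/33653 = 4395/((10*1036)) + 41/33653 = 4395/10360 + 41/33653 = 4395*(1/10360) + 41/33653 = 879/2072 + 41/33653 = 29665939/69729016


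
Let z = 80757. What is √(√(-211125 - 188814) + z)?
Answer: √(80757 + I*√399939) ≈ 284.18 + 1.113*I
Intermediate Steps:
√(√(-211125 - 188814) + z) = √(√(-211125 - 188814) + 80757) = √(√(-399939) + 80757) = √(I*√399939 + 80757) = √(80757 + I*√399939)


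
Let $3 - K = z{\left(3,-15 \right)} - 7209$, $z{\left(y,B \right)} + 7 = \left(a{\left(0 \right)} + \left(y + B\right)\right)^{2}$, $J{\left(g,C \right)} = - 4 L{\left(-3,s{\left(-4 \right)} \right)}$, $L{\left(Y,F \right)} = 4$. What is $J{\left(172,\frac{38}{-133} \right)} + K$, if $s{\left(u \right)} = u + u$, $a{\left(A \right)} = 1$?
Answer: $7082$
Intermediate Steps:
$s{\left(u \right)} = 2 u$
$J{\left(g,C \right)} = -16$ ($J{\left(g,C \right)} = \left(-4\right) 4 = -16$)
$z{\left(y,B \right)} = -7 + \left(1 + B + y\right)^{2}$ ($z{\left(y,B \right)} = -7 + \left(1 + \left(y + B\right)\right)^{2} = -7 + \left(1 + \left(B + y\right)\right)^{2} = -7 + \left(1 + B + y\right)^{2}$)
$K = 7098$ ($K = 3 - \left(\left(-7 + \left(1 - 15 + 3\right)^{2}\right) - 7209\right) = 3 - \left(\left(-7 + \left(-11\right)^{2}\right) - 7209\right) = 3 - \left(\left(-7 + 121\right) - 7209\right) = 3 - \left(114 - 7209\right) = 3 - -7095 = 3 + 7095 = 7098$)
$J{\left(172,\frac{38}{-133} \right)} + K = -16 + 7098 = 7082$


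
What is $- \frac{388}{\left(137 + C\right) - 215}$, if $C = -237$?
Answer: $\frac{388}{315} \approx 1.2317$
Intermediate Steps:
$- \frac{388}{\left(137 + C\right) - 215} = - \frac{388}{\left(137 - 237\right) - 215} = - \frac{388}{-100 - 215} = - \frac{388}{-315} = \left(-388\right) \left(- \frac{1}{315}\right) = \frac{388}{315}$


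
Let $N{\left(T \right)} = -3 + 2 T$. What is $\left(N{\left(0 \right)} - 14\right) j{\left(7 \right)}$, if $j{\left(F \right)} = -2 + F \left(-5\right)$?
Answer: $629$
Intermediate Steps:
$j{\left(F \right)} = -2 - 5 F$
$\left(N{\left(0 \right)} - 14\right) j{\left(7 \right)} = \left(\left(-3 + 2 \cdot 0\right) - 14\right) \left(-2 - 35\right) = \left(\left(-3 + 0\right) - 14\right) \left(-2 - 35\right) = \left(-3 - 14\right) \left(-37\right) = \left(-17\right) \left(-37\right) = 629$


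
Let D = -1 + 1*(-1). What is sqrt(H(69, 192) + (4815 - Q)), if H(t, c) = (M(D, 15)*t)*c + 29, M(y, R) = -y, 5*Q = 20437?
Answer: sqrt(681315)/5 ≈ 165.08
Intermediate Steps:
Q = 20437/5 (Q = (1/5)*20437 = 20437/5 ≈ 4087.4)
D = -2 (D = -1 - 1 = -2)
H(t, c) = 29 + 2*c*t (H(t, c) = ((-1*(-2))*t)*c + 29 = (2*t)*c + 29 = 2*c*t + 29 = 29 + 2*c*t)
sqrt(H(69, 192) + (4815 - Q)) = sqrt((29 + 2*192*69) + (4815 - 1*20437/5)) = sqrt((29 + 26496) + (4815 - 20437/5)) = sqrt(26525 + 3638/5) = sqrt(136263/5) = sqrt(681315)/5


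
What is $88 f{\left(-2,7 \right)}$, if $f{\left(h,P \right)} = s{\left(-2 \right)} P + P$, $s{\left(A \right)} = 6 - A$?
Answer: $5544$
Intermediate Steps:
$f{\left(h,P \right)} = 9 P$ ($f{\left(h,P \right)} = \left(6 - -2\right) P + P = \left(6 + 2\right) P + P = 8 P + P = 9 P$)
$88 f{\left(-2,7 \right)} = 88 \cdot 9 \cdot 7 = 88 \cdot 63 = 5544$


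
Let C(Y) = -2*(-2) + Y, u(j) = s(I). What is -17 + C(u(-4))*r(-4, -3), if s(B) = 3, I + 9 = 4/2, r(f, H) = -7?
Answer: -66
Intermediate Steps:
I = -7 (I = -9 + 4/2 = -9 + 4*(½) = -9 + 2 = -7)
u(j) = 3
C(Y) = 4 + Y
-17 + C(u(-4))*r(-4, -3) = -17 + (4 + 3)*(-7) = -17 + 7*(-7) = -17 - 49 = -66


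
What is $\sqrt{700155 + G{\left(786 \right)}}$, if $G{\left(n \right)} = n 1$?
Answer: $\sqrt{700941} \approx 837.22$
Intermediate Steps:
$G{\left(n \right)} = n$
$\sqrt{700155 + G{\left(786 \right)}} = \sqrt{700155 + 786} = \sqrt{700941}$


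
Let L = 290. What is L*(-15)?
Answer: -4350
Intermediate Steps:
L*(-15) = 290*(-15) = -4350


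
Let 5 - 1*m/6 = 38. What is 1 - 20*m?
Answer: 3961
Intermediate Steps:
m = -198 (m = 30 - 6*38 = 30 - 228 = -198)
1 - 20*m = 1 - 20*(-198) = 1 + 3960 = 3961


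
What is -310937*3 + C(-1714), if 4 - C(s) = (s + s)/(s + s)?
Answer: -932808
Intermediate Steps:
C(s) = 3 (C(s) = 4 - (s + s)/(s + s) = 4 - 2*s/(2*s) = 4 - 2*s*1/(2*s) = 4 - 1*1 = 4 - 1 = 3)
-310937*3 + C(-1714) = -310937*3 + 3 = -932811 + 3 = -932808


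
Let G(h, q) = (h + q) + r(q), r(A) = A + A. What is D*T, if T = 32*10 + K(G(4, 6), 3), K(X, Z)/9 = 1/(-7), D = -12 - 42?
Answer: -120474/7 ≈ -17211.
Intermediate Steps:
r(A) = 2*A
G(h, q) = h + 3*q (G(h, q) = (h + q) + 2*q = h + 3*q)
D = -54
K(X, Z) = -9/7 (K(X, Z) = 9/(-7) = 9*(-⅐) = -9/7)
T = 2231/7 (T = 32*10 - 9/7 = 320 - 9/7 = 2231/7 ≈ 318.71)
D*T = -54*2231/7 = -120474/7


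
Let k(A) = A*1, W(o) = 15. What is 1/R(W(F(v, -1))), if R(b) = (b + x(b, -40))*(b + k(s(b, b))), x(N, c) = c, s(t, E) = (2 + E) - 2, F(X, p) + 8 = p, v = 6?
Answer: -1/750 ≈ -0.0013333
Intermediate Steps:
F(X, p) = -8 + p
s(t, E) = E
k(A) = A
R(b) = 2*b*(-40 + b) (R(b) = (b - 40)*(b + b) = (-40 + b)*(2*b) = 2*b*(-40 + b))
1/R(W(F(v, -1))) = 1/(2*15*(-40 + 15)) = 1/(2*15*(-25)) = 1/(-750) = -1/750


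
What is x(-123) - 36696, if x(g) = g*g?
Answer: -21567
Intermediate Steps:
x(g) = g²
x(-123) - 36696 = (-123)² - 36696 = 15129 - 36696 = -21567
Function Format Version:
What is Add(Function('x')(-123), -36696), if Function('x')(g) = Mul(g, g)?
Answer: -21567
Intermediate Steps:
Function('x')(g) = Pow(g, 2)
Add(Function('x')(-123), -36696) = Add(Pow(-123, 2), -36696) = Add(15129, -36696) = -21567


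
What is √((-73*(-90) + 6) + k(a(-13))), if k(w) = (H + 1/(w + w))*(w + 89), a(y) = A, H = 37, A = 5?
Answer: √251585/5 ≈ 100.32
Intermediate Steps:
a(y) = 5
k(w) = (37 + 1/(2*w))*(89 + w) (k(w) = (37 + 1/(w + w))*(w + 89) = (37 + 1/(2*w))*(89 + w))
√((-73*(-90) + 6) + k(a(-13))) = √((-73*(-90) + 6) + (½)*(89 + 5*(6587 + 74*5))/5) = √((6570 + 6) + (½)*(⅕)*(89 + 5*(6587 + 370))) = √(6576 + (½)*(⅕)*(89 + 5*6957)) = √(6576 + (½)*(⅕)*(89 + 34785)) = √(6576 + (½)*(⅕)*34874) = √(6576 + 17437/5) = √(50317/5) = √251585/5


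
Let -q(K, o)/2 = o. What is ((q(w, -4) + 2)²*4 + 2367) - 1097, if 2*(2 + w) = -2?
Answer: 1670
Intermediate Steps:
w = -3 (w = -2 + (½)*(-2) = -2 - 1 = -3)
q(K, o) = -2*o
((q(w, -4) + 2)²*4 + 2367) - 1097 = ((-2*(-4) + 2)²*4 + 2367) - 1097 = ((8 + 2)²*4 + 2367) - 1097 = (10²*4 + 2367) - 1097 = (100*4 + 2367) - 1097 = (400 + 2367) - 1097 = 2767 - 1097 = 1670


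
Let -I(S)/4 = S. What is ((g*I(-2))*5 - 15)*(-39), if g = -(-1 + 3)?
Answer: 3705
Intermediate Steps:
I(S) = -4*S
g = -2 (g = -1*2 = -2)
((g*I(-2))*5 - 15)*(-39) = (-(-8)*(-2)*5 - 15)*(-39) = (-2*8*5 - 15)*(-39) = (-16*5 - 15)*(-39) = (-80 - 15)*(-39) = -95*(-39) = 3705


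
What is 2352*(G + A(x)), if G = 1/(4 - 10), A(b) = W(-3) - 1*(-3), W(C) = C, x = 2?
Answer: -392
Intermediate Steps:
A(b) = 0 (A(b) = -3 - 1*(-3) = -3 + 3 = 0)
G = -⅙ (G = 1/(-6) = -⅙ ≈ -0.16667)
2352*(G + A(x)) = 2352*(-⅙ + 0) = 2352*(-⅙) = -392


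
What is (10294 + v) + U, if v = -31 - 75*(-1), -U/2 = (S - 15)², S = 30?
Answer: 9888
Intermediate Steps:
U = -450 (U = -2*(30 - 15)² = -2*15² = -2*225 = -450)
v = 44 (v = -31 - 75*(-1) = -31 + 75 = 44)
(10294 + v) + U = (10294 + 44) - 450 = 10338 - 450 = 9888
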